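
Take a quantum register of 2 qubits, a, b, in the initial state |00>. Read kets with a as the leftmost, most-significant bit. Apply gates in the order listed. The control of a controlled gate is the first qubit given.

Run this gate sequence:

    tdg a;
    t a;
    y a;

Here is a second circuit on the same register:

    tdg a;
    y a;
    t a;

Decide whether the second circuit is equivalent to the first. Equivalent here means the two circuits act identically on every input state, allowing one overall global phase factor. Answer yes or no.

No — the two circuits implement different unitaries, even allowing a global phase.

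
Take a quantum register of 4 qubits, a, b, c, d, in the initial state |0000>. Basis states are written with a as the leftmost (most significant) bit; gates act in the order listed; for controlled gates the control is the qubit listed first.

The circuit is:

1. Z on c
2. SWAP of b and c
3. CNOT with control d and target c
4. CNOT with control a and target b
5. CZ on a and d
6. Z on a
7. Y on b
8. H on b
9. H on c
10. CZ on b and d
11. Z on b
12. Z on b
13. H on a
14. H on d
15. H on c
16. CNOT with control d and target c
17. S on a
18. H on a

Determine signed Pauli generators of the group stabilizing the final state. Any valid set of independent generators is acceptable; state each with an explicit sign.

One valid set of independent stabilizer generators is -YIII, -IXII, +IIXX, +IIZZ (any independent generating set of the same group is equally correct).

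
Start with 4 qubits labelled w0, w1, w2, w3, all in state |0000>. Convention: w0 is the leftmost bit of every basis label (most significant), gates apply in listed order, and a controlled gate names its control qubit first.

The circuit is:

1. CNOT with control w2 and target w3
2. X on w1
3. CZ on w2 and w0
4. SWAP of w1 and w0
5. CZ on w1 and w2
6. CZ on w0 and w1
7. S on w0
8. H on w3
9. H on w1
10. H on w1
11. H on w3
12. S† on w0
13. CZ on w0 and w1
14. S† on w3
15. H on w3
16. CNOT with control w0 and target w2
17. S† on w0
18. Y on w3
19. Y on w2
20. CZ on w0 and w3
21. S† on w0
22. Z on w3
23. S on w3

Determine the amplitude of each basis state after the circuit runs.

The resulting statevector has amplitude sqrt(2)/2 on |1000>, -sqrt(2)*I/2 on |1001>, and 0 on every other basis state. Key observation: gates 6-13 undo each other exactly, leaving only the rest of the circuit to track.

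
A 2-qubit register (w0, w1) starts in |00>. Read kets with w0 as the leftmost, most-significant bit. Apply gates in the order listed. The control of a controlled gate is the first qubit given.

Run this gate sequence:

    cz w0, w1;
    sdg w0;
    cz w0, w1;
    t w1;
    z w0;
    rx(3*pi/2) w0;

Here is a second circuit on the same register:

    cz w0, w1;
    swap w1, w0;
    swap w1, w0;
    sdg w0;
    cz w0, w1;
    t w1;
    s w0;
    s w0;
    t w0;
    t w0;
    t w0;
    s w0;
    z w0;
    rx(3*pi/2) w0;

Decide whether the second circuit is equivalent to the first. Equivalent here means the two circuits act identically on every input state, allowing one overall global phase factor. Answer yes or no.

No — the two circuits implement different unitaries, even allowing a global phase.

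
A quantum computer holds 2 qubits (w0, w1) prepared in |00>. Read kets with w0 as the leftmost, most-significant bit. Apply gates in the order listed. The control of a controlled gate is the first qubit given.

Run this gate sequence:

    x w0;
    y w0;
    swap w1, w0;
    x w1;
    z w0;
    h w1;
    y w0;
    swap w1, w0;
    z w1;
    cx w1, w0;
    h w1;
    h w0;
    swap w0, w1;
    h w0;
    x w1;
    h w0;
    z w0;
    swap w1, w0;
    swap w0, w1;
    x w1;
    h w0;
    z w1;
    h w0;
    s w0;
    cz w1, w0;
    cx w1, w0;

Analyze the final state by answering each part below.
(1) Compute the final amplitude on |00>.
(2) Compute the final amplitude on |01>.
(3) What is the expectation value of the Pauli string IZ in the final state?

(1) |00> carries amplitude 0 in the final state.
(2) |01> carries amplitude sqrt(2)*I/2 in the final state.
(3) The observable IZ averages to -1.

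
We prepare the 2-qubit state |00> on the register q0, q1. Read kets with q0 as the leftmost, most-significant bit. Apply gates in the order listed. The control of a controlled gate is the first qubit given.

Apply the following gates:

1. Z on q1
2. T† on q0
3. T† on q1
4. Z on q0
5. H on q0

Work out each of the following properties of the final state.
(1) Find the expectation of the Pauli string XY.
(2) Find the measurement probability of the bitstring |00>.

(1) In the final state, XY has expectation 0.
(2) Outcome |00> occurs with probability 1/2.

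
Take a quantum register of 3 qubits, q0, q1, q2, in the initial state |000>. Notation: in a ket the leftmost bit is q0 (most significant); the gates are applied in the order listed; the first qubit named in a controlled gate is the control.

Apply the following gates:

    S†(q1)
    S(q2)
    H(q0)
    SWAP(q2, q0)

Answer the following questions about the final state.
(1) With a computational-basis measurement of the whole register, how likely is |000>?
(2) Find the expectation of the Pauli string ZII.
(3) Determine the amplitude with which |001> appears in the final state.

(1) Outcome |000> occurs with probability 1/2.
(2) The observable ZII averages to 1.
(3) |001> carries amplitude sqrt(2)/2 in the final state.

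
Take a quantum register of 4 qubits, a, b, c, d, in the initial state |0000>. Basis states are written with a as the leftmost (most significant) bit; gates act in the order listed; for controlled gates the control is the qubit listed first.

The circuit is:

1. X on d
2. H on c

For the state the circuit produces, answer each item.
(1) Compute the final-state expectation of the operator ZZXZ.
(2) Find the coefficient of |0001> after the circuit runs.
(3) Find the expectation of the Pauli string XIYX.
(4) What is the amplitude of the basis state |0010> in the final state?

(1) The observable ZZXZ averages to -1.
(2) The amplitude on |0001> is sqrt(2)/2.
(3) The observable XIYX averages to 0.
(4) The final state's coefficient on |0010> equals 0.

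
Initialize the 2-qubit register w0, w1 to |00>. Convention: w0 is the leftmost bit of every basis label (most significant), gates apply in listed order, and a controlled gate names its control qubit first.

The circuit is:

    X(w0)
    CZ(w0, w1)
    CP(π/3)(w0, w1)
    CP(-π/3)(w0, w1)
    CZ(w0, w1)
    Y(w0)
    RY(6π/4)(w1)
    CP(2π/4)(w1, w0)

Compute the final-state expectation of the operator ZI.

The observable ZI averages to 1. Key observation: the block from step 2 through step 5 cancels to the identity and can be dropped.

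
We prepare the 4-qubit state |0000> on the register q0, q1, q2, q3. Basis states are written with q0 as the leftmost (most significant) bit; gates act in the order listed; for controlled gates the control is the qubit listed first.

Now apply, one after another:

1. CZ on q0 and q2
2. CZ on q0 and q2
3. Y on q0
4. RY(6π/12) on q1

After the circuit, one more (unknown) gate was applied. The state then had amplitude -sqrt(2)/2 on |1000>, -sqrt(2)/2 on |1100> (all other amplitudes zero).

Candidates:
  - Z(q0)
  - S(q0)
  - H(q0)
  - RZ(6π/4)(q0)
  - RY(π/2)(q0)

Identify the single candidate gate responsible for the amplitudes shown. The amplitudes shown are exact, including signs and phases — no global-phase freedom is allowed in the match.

It was S(q0) that produced the state shown.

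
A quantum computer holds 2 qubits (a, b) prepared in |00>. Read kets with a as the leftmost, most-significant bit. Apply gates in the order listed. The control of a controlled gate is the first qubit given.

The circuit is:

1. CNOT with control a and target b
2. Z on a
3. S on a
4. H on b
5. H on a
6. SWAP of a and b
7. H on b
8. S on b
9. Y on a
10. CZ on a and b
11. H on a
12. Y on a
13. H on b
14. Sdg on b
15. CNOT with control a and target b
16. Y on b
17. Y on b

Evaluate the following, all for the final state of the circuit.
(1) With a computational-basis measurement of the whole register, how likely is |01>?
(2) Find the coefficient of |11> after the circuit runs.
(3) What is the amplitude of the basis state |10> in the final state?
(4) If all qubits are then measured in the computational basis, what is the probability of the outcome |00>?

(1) The probability of measuring |01> is 1/2.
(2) |11> carries amplitude 0 in the final state.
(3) |10> carries amplitude 0 in the final state.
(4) Outcome |00> occurs with probability 1/2.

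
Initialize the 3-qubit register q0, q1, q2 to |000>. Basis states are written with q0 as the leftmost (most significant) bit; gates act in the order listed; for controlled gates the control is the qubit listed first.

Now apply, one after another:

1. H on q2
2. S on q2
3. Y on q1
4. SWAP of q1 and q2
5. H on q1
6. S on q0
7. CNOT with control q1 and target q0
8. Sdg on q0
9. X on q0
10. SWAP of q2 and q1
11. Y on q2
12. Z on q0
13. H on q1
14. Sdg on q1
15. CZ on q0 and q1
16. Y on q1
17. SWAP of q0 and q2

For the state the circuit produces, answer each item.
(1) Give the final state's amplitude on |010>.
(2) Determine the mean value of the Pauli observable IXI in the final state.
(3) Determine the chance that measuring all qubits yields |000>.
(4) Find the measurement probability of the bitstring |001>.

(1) The amplitude on |010> is sqrt(2)*(1 - I)/4.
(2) In the final state, IXI has expectation 0.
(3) The probability of measuring |000> is 1/4.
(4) A full measurement returns |001> with probability 0.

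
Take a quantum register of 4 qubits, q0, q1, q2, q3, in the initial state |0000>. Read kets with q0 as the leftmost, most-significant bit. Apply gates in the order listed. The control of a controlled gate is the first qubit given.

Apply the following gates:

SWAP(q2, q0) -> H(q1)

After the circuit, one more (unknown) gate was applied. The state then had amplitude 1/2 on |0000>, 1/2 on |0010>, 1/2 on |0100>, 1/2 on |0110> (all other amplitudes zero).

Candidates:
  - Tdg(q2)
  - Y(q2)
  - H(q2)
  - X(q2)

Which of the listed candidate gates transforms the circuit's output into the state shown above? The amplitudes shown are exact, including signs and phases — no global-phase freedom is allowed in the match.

It was H(q2) that produced the state shown.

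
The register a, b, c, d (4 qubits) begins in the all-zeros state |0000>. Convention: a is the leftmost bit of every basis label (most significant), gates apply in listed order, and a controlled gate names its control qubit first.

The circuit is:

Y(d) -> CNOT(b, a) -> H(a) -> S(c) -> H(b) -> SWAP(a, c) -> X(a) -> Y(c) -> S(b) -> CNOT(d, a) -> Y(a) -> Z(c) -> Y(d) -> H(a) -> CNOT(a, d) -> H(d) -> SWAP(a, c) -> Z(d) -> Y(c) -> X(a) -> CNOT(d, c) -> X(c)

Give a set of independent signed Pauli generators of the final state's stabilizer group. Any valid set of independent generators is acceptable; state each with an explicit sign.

The final state is stabilized by the group generated by +XIII, +IYII, +IIXZ, +IIZX; other independent generating sets are equally valid.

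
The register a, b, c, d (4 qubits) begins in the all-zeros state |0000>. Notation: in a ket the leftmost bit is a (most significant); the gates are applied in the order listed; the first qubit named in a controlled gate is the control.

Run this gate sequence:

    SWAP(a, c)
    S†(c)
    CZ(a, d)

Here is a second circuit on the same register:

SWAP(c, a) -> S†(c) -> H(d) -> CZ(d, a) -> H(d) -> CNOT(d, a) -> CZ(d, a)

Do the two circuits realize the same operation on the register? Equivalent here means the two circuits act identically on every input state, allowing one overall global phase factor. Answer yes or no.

No — the two circuits implement different unitaries, even allowing a global phase.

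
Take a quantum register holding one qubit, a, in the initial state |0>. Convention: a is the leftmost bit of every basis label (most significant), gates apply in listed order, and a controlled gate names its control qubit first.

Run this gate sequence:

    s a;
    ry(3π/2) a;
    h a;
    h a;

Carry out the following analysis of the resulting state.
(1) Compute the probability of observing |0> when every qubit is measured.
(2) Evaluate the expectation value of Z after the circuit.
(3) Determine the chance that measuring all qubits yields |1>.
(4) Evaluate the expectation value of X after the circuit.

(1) The probability of measuring |0> is 1/2. Key observation: gates 3-4 undo each other exactly, leaving only the rest of the circuit to track.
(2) The expectation value of Z is 0.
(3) Outcome |1> occurs with probability 1/2.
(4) The observable X averages to -1.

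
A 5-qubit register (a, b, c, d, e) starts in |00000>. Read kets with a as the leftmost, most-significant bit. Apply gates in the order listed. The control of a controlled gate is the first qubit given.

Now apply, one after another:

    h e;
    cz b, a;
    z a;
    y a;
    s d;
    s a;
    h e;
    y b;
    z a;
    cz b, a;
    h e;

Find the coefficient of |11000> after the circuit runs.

|11000> carries amplitude -sqrt(2)*I/2 in the final state.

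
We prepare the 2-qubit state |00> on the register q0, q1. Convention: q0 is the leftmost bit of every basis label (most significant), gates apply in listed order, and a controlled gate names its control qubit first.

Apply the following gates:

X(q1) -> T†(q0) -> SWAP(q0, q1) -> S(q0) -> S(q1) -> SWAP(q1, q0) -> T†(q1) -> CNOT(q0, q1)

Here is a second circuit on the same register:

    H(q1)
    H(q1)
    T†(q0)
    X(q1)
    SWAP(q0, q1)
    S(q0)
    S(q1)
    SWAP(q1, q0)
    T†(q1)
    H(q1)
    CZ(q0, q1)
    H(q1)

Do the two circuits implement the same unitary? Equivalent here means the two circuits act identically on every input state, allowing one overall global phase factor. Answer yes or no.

Yes, they are equivalent — the unitaries differ by at most a global phase.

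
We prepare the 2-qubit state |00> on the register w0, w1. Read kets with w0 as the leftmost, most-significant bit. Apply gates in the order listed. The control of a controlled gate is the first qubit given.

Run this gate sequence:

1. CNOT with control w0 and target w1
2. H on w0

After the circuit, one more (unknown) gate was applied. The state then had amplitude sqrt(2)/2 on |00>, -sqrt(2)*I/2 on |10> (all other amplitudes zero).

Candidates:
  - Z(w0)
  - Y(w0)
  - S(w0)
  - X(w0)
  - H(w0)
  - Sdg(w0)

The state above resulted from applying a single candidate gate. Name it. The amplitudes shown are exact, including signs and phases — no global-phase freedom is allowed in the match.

The applied gate was Sdg(w0).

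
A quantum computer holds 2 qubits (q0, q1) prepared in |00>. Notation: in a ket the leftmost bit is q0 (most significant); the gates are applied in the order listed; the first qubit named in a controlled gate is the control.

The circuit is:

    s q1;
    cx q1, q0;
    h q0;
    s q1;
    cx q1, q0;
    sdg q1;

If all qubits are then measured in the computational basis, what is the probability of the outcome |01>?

Outcome |01> occurs with probability 0.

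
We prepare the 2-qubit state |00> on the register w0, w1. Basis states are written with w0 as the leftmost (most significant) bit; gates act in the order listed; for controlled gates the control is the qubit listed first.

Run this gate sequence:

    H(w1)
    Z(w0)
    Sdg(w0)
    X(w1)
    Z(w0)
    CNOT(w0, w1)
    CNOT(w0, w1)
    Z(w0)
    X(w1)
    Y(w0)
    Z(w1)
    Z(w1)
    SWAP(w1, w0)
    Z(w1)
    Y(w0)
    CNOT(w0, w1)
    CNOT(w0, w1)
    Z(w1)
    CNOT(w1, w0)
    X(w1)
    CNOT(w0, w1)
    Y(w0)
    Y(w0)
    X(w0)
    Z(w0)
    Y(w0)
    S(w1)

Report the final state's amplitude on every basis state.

The final amplitudes are -sqrt(2)*I/2 on |00>, 0 on |01>, 0 on |10>, -sqrt(2)/2 on |11>. Key observation: steps 4-9 multiply out to the identity, so the circuit reduces to the remaining gates.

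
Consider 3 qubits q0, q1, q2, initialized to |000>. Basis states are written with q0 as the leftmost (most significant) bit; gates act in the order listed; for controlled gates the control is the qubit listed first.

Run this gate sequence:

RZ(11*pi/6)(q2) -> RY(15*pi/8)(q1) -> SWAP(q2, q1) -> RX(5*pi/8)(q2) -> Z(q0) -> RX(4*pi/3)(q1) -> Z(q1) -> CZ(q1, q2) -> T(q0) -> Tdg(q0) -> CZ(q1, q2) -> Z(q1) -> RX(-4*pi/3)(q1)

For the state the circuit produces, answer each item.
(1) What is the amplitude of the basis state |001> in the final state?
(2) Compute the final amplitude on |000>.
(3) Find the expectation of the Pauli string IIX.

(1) The amplitude on |001> is I*exp(-11*I*pi/12)*sin(5*pi/16)*cos(pi/16) + exp(-11*I*pi/12)*sin(pi/16)*cos(5*pi/16).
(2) The final state's coefficient on |000> equals -exp(-11*I*pi/12)*cos(pi/16)*cos(5*pi/16) - I*exp(-11*I*pi/12)*sin(pi/16)*sin(5*pi/16).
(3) The observable IIX averages to -sqrt(2 - sqrt(2))/2.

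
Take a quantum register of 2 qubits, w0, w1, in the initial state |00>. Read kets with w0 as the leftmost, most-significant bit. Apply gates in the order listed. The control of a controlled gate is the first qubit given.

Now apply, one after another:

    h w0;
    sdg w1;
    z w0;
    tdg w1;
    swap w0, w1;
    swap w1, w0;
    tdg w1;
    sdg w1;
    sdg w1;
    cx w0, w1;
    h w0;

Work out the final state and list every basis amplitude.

The resulting statevector has amplitude 1/2 on |00>, -1/2 on |01>, 1/2 on |10>, 1/2 on |11>.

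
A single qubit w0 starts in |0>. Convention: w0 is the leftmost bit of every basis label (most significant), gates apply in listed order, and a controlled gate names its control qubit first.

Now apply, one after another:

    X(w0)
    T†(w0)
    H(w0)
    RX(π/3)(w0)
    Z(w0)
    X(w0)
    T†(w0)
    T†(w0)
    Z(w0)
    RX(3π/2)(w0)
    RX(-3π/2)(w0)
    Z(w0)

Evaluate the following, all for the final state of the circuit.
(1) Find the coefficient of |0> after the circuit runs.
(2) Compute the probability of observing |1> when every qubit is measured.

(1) The final state's coefficient on |0> equals (sqrt(2) - sqrt(6)*I)*exp(I*pi/4)/4. Key observation: gates 9-12 undo each other exactly, leaving only the rest of the circuit to track.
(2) The probability of measuring |1> is 1/2.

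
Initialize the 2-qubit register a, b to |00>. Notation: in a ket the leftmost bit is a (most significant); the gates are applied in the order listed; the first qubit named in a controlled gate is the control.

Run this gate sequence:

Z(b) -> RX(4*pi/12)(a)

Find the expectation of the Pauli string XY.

The observable XY averages to 0.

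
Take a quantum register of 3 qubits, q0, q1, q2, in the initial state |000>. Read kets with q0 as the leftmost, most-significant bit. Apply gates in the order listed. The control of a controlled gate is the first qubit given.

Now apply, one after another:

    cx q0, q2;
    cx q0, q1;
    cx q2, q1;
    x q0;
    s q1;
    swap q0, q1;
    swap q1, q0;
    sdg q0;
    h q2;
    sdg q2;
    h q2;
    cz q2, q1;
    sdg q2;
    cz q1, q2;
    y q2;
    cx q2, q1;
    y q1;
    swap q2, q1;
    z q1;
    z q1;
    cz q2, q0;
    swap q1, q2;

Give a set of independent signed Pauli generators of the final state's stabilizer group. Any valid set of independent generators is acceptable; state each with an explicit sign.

One valid set of independent stabilizer generators is -IXX, -ZII, -IZZ (any independent generating set of the same group is equally correct).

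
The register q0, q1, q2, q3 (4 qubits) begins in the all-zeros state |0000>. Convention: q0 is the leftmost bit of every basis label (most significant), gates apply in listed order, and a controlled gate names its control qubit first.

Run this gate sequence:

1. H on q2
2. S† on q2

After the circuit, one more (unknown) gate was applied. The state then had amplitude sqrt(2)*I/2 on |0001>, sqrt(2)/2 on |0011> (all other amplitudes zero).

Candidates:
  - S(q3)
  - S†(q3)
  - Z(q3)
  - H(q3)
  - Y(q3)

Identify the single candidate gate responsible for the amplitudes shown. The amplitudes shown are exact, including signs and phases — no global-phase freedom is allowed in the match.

It was Y(q3) that produced the state shown.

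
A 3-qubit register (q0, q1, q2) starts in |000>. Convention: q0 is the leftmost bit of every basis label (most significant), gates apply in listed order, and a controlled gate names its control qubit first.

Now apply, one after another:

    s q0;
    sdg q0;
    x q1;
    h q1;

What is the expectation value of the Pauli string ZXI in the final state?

In the final state, ZXI has expectation -1.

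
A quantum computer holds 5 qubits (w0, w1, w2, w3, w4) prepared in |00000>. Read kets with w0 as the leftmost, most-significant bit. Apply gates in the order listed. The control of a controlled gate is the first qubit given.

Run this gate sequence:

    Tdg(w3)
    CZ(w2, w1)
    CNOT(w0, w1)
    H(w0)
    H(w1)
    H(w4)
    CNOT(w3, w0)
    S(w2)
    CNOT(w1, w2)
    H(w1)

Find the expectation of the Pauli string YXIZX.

In the final state, YXIZX has expectation 0.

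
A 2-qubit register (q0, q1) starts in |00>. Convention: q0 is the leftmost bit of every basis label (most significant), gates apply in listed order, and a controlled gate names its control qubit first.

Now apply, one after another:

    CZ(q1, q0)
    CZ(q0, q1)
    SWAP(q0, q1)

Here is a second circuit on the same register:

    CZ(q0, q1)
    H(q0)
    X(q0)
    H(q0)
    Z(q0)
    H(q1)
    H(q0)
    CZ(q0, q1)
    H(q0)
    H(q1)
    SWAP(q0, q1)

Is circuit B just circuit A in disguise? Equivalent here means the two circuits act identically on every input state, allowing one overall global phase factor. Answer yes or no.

No, they are not equivalent — no single phase factor reconciles the two unitaries.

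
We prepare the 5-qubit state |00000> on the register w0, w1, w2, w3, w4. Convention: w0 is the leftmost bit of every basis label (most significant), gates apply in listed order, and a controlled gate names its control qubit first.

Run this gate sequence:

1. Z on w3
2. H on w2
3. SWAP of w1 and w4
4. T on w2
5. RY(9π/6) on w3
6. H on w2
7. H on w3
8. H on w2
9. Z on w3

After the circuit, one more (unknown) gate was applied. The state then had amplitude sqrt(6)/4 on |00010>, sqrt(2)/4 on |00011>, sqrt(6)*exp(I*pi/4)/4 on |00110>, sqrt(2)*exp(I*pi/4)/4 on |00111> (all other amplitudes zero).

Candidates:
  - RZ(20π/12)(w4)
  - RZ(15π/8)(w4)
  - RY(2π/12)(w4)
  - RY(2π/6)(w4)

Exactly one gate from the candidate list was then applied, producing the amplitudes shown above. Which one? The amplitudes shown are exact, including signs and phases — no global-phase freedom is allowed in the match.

The unique candidate consistent with the amplitudes is RY(2π/6)(w4).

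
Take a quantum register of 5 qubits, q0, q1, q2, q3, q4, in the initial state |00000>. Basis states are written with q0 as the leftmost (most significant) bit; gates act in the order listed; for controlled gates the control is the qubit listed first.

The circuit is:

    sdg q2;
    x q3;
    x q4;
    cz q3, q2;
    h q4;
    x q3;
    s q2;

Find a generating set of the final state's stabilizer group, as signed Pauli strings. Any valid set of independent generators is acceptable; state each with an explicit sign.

The final state is stabilized by the group generated by -IIIIX, +ZIIII, +IZIII, +IIZII, +IIIZI; other independent generating sets are equally valid.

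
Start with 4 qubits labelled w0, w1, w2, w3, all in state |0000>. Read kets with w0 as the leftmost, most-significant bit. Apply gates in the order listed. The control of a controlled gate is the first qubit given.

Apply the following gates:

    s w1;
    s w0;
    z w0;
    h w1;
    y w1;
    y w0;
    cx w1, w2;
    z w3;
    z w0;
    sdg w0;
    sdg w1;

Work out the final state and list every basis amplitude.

The final amplitudes are sqrt(2)*I/2 on |1000>, -sqrt(2)/2 on |1110>, and 0 on every other basis state.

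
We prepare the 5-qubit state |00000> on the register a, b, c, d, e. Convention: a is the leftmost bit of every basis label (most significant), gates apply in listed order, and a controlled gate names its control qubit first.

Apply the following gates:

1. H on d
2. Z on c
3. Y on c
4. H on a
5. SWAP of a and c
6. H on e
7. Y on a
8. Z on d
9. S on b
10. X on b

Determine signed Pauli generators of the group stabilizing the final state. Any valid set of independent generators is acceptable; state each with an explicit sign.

The final state is stabilized by the group generated by +IIXII, -IIIXI, +IIIIX, +ZIIII, -IZIII; other independent generating sets are equally valid.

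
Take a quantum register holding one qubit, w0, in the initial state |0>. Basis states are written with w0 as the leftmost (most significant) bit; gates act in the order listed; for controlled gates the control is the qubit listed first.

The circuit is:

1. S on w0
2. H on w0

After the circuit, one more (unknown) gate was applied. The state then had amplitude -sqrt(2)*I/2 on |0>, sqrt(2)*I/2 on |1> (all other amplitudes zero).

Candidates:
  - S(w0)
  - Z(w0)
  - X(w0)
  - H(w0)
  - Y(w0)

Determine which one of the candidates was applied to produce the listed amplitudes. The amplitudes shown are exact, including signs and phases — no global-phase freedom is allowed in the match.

It was Y(w0) that produced the state shown.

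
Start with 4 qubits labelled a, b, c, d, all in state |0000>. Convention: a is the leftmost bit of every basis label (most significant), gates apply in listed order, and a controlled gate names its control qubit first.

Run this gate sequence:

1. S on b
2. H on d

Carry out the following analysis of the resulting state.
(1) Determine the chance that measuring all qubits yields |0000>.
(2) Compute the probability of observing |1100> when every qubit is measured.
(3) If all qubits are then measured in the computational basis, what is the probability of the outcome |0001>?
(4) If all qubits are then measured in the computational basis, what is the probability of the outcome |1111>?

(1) The probability of measuring |0000> is 1/2.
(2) The probability of measuring |1100> is 0.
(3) The probability of measuring |0001> is 1/2.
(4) Outcome |1111> occurs with probability 0.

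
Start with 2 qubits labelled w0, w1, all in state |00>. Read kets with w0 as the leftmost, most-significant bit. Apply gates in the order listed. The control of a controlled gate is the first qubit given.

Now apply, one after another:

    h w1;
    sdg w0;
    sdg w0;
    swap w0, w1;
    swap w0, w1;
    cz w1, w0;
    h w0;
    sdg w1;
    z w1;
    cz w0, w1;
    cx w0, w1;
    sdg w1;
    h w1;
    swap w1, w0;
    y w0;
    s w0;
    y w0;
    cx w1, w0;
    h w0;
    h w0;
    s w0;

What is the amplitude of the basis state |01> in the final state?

|01> carries amplitude 0 in the final state. Key observation: the block from step 4 through step 5 cancels to the identity and can be dropped.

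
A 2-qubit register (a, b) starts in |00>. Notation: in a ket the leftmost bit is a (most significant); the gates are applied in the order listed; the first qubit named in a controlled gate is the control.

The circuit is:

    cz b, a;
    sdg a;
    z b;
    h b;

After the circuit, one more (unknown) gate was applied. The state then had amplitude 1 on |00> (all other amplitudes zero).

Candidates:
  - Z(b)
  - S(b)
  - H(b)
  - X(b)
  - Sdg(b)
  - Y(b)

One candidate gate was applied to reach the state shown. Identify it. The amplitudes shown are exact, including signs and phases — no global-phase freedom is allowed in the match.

It was H(b) that produced the state shown.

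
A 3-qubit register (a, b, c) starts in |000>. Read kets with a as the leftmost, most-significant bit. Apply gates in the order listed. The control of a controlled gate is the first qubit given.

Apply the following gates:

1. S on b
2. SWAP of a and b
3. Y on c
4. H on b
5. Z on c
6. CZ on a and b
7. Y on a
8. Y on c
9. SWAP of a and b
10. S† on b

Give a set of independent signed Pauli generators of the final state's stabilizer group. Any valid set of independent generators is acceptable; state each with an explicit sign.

The final state is stabilized by the group generated by +XII, -IZI, +IIZ; other independent generating sets are equally valid.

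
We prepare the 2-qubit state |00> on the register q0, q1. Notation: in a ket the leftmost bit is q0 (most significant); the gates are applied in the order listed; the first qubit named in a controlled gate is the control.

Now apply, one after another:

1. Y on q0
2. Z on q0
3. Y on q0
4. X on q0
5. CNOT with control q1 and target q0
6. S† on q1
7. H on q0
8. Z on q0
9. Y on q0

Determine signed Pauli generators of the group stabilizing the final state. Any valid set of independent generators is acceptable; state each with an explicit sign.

One valid set of independent stabilizer generators is -XI, +IZ (any independent generating set of the same group is equally correct).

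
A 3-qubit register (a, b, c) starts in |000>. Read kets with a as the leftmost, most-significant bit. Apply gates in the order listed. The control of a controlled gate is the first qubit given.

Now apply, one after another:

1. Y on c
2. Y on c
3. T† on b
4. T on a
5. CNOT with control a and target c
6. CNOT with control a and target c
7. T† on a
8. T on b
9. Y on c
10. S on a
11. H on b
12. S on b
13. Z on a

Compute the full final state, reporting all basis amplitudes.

The final amplitudes are sqrt(2)*I/2 on |001>, -sqrt(2)/2 on |011>, and 0 on every other basis state. Key observation: the block from step 2 through step 9 cancels to the identity and can be dropped.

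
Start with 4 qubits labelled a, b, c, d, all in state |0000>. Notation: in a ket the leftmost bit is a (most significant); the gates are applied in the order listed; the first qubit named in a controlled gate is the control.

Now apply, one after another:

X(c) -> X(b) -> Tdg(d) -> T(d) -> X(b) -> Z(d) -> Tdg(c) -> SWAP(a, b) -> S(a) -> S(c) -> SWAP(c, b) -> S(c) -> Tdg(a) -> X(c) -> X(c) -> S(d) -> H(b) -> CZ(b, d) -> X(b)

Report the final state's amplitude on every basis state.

The resulting statevector has amplitude -sqrt(2)*exp(I*pi/4)/2 on |0000>, sqrt(2)*exp(I*pi/4)/2 on |0100>, and 0 on every other basis state. Key observation: the block from step 2 through step 5 cancels to the identity and can be dropped.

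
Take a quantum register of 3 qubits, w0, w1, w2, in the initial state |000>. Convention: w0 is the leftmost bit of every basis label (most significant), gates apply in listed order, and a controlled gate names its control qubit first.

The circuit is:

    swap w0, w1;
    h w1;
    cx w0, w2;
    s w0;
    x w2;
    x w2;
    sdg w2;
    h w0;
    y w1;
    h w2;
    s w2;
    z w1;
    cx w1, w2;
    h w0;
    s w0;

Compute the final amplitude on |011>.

The final state's coefficient on |011> equals -I/2.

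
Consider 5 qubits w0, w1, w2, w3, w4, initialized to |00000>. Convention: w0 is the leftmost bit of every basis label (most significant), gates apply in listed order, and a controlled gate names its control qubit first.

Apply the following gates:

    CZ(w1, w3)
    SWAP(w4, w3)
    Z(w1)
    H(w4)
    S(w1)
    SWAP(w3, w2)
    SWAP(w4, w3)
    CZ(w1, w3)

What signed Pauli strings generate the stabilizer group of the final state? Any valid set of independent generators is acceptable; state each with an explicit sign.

One valid set of independent stabilizer generators is +IIIXI, +ZIIII, +IZIII, +IIZII, +IIIIZ (any independent generating set of the same group is equally correct).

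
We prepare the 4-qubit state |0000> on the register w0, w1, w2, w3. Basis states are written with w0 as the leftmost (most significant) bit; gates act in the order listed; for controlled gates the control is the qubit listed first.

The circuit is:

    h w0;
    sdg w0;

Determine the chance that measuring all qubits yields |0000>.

The probability of measuring |0000> is 1/2.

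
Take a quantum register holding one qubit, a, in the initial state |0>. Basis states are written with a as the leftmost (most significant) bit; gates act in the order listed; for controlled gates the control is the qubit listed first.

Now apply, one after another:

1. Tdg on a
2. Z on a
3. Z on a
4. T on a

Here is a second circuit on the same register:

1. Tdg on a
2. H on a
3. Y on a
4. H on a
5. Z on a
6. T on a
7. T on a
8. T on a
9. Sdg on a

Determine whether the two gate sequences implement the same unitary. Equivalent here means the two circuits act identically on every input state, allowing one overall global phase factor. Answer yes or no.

No: there is an input state on which the two circuits produce genuinely different outputs (not merely differing by a phase).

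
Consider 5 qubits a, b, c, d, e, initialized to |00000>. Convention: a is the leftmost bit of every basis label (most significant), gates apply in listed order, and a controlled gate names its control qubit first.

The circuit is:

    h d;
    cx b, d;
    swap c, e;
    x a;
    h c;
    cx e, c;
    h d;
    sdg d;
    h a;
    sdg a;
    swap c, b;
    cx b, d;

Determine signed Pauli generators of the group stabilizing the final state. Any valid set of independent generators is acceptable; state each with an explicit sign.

One valid set of independent stabilizer generators is +YIIII, +IXIXI, +IZIZI, +IIZII, +IIIIZ (any independent generating set of the same group is equally correct).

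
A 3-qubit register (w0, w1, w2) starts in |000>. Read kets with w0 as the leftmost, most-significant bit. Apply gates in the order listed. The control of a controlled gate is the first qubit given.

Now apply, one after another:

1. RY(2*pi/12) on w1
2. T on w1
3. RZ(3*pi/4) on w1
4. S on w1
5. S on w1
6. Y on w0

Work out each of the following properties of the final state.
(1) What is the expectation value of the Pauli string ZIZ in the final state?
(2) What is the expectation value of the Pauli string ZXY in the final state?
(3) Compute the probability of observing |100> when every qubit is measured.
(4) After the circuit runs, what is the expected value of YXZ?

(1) The observable ZIZ averages to -1.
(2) The observable ZXY averages to 0.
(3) Outcome |100> occurs with probability sqrt(3)/4 + 1/2.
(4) The expectation value of YXZ is 0.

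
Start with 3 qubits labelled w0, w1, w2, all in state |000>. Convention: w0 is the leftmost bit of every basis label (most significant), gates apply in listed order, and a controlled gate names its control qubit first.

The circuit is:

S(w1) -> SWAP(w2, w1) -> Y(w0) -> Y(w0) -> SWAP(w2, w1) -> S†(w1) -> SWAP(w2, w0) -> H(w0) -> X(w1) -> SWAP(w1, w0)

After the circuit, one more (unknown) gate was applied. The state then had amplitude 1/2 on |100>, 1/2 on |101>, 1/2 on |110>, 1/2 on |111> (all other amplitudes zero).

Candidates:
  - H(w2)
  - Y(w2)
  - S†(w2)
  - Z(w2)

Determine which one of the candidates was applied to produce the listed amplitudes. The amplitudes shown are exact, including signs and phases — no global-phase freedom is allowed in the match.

It was H(w2) that produced the state shown.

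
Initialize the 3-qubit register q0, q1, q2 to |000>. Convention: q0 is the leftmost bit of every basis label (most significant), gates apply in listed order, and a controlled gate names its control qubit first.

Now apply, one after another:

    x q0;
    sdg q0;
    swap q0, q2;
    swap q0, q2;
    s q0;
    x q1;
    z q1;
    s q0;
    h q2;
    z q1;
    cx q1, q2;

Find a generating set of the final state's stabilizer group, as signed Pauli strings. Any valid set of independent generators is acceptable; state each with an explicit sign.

One valid set of independent stabilizer generators is +IIX, -ZII, -IZI (any independent generating set of the same group is equally correct). Key observation: the block from step 2 through step 5 cancels to the identity and can be dropped.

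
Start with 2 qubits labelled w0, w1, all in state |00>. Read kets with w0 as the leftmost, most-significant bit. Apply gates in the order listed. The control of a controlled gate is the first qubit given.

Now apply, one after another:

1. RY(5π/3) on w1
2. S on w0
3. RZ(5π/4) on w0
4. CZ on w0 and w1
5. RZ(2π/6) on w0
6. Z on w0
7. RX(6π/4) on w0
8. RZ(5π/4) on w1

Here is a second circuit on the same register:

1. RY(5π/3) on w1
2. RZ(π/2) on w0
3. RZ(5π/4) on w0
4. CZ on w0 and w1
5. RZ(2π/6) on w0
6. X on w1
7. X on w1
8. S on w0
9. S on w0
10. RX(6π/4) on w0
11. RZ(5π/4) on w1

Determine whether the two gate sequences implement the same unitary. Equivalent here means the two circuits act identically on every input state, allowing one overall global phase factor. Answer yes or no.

Yes: on every input state the two circuits agree up to one overall phase factor.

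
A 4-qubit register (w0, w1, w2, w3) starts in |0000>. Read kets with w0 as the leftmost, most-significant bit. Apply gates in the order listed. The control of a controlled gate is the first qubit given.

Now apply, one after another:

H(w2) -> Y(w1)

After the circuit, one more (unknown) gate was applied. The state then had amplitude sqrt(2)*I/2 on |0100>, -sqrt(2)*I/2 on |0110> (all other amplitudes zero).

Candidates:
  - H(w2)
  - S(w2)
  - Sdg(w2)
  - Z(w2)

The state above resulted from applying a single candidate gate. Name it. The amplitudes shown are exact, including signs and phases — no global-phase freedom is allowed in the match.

The applied gate was Z(w2).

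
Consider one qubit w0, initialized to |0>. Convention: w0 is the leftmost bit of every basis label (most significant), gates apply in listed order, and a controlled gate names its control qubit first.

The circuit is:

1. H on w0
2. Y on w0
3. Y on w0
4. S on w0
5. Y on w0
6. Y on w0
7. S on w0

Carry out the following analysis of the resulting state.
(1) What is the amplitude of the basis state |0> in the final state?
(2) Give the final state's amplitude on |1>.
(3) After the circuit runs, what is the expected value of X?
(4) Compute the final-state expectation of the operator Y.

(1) The amplitude on |0> is sqrt(2)/2.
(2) The final state's coefficient on |1> equals -sqrt(2)/2.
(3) The observable X averages to -1.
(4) The observable Y averages to 0.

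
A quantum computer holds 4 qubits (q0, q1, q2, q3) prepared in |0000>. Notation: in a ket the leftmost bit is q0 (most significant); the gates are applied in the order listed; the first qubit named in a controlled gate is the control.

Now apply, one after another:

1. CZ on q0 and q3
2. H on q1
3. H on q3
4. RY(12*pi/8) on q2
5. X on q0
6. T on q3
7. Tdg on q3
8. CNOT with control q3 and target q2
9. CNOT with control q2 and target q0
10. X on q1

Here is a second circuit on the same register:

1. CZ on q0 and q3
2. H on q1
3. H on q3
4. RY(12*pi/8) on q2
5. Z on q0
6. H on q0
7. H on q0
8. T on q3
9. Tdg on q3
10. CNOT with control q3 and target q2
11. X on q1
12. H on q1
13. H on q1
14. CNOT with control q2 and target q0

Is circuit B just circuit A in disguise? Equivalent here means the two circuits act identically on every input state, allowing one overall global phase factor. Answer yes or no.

No, they are not equivalent — no single phase factor reconciles the two unitaries.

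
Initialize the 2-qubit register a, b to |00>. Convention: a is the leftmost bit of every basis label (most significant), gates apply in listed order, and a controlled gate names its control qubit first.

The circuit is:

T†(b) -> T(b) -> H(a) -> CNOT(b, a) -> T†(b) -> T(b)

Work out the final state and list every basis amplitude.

The final amplitudes are sqrt(2)/2 on |00>, 0 on |01>, sqrt(2)/2 on |10>, 0 on |11>.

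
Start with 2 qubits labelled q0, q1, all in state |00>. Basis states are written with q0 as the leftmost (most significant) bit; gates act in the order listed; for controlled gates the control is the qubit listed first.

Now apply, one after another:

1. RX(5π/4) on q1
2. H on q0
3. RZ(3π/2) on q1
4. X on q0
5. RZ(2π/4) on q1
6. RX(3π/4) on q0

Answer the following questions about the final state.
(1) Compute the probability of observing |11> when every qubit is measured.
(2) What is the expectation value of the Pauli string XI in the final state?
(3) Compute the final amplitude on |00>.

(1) A full measurement returns |11> with probability sqrt(2)/8 + 1/4.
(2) In the final state, XI has expectation 1.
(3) The amplitude on |00> is -1/4 + sqrt(2)/4 - I/4.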